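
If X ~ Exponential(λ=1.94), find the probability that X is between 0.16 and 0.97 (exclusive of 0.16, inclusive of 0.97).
0.580838

We have X ~ Exponential(λ=1.94).

To find P(0.16 < X ≤ 0.97), we use:
P(0.16 < X ≤ 0.97) = P(X ≤ 0.97) - P(X ≤ 0.16)
                 = F(0.97) - F(0.16)
                 = 0.847684 - 0.266846
                 = 0.580838

So there's approximately a 58.1% chance that X falls in this range.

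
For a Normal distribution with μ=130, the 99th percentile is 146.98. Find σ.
σ = 7.2990

For X ~ Normal(μ, σ), the p-th percentile satisfies x = μ + z_p × σ,
where z_p = Φ⁻¹(p) is the standard normal quantile.

Step 1: z_{0.99} = Φ⁻¹(0.99) = 2.3263

Step 2: Solve for σ:
146.98 = 130 + 2.3263 × σ
σ = (146.98 - 130) / 2.3263
σ = 16.98 / 2.3263
σ = 7.2990

Verification: μ + z × σ = 130 + 2.3263 × 7.2990 = 146.98 ✓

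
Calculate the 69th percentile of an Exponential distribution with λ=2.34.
0.5005

We have X ~ Exponential(λ=2.34).

We want to find x such that P(X ≤ x) = 0.69.

This is the 69th percentile, which means 69% of values fall below this point.

Using the inverse CDF (quantile function):
x = F⁻¹(0.69) = 0.5005

Verification: P(X ≤ 0.5005) = 0.69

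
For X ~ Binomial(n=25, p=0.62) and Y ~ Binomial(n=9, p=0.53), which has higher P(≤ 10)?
Y has higher probability (P(Y ≤ 10) = 1.0000 > P(X ≤ 10) = 0.0212)

Compute P(≤ 10) for each distribution:

X ~ Binomial(n=25, p=0.62):
P(X ≤ 10) = 0.0212

Y ~ Binomial(n=9, p=0.53):
P(Y ≤ 10) = 1.0000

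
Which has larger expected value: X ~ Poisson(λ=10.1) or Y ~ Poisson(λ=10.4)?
Y has larger mean (10.4000 > 10.1000)

Compute the expected value for each distribution:

X ~ Poisson(λ=10.1):
E[X] = 10.1000

Y ~ Poisson(λ=10.4):
E[Y] = 10.4000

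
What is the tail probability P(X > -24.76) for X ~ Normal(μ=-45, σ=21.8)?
0.176590

We have X ~ Normal(μ=-45, σ=21.8).

P(X > -24.76) = 1 - P(X ≤ -24.76)
                = 1 - F(-24.76)
                = 1 - 0.823410
                = 0.176590

So there's approximately a 17.7% chance that X exceeds -24.76.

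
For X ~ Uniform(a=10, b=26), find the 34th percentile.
15.4400

We have X ~ Uniform(a=10, b=26).

We want to find x such that P(X ≤ x) = 0.34.

This is the 34th percentile, which means 34% of values fall below this point.

Using the inverse CDF (quantile function):
x = F⁻¹(0.34) = 15.4400

Verification: P(X ≤ 15.4400) = 0.34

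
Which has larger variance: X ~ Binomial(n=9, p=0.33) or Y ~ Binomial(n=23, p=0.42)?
Y has larger variance (5.6028 > 1.9899)

Compute the variance for each distribution:

X ~ Binomial(n=9, p=0.33):
Var(X) = 1.9899

Y ~ Binomial(n=23, p=0.42):
Var(Y) = 5.6028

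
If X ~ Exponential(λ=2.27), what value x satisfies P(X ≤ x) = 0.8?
0.7090

We have X ~ Exponential(λ=2.27).

We want to find x such that P(X ≤ x) = 0.8.

This is the 80th percentile, which means 80% of values fall below this point.

Using the inverse CDF (quantile function):
x = F⁻¹(0.8) = 0.7090

Verification: P(X ≤ 0.7090) = 0.8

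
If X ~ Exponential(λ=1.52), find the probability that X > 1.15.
0.174122

We have X ~ Exponential(λ=1.52).

P(X > 1.15) = 1 - P(X ≤ 1.15)
                = 1 - F(1.15)
                = 1 - 0.825878
                = 0.174122

So there's approximately a 17.4% chance that X exceeds 1.15.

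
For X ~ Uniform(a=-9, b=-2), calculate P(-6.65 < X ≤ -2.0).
0.664286

We have X ~ Uniform(a=-9, b=-2).

To find P(-6.65 < X ≤ -2.0), we use:
P(-6.65 < X ≤ -2.0) = P(X ≤ -2.0) - P(X ≤ -6.65)
                 = F(-2.0) - F(-6.65)
                 = 1.000000 - 0.335714
                 = 0.664286

So there's approximately a 66.4% chance that X falls in this range.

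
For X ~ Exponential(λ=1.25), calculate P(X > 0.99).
0.290109

We have X ~ Exponential(λ=1.25).

P(X > 0.99) = 1 - P(X ≤ 0.99)
                = 1 - F(0.99)
                = 1 - 0.709891
                = 0.290109

So there's approximately a 29.0% chance that X exceeds 0.99.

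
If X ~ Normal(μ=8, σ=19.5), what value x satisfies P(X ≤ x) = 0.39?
2.5533

We have X ~ Normal(μ=8, σ=19.5).

We want to find x such that P(X ≤ x) = 0.39.

This is the 39th percentile, which means 39% of values fall below this point.

Using the inverse CDF (quantile function):
x = F⁻¹(0.39) = 2.5533

Verification: P(X ≤ 2.5533) = 0.39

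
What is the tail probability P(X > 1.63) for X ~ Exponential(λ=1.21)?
0.139136

We have X ~ Exponential(λ=1.21).

P(X > 1.63) = 1 - P(X ≤ 1.63)
                = 1 - F(1.63)
                = 1 - 0.860864
                = 0.139136

So there's approximately a 13.9% chance that X exceeds 1.63.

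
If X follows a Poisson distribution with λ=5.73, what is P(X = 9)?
0.059583

We have X ~ Poisson(λ=5.73).

For a Poisson distribution, the PMF gives us the probability of each outcome.

Using the PMF formula:
P(X = 9) = 0.059583

Rounded to 4 decimal places: 0.0596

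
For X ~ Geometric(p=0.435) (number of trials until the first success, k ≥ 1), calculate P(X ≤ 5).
0.942424

We have X ~ Geometric(p=0.435) (number of trials until the first success, k ≥ 1).

The CDF gives us P(X ≤ k).

Using the CDF:
P(X ≤ 5) = 0.942424

This means there's approximately a 94.2% chance that X is at most 5.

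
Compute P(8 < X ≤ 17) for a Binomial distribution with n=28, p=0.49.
0.900908

We have X ~ Binomial(n=28, p=0.49).

To find P(8 < X ≤ 17), we use:
P(8 < X ≤ 17) = P(X ≤ 17) - P(X ≤ 8)
                 = F(17) - F(8)
                 = 0.923928 - 0.023020
                 = 0.900908

So there's approximately a 90.1% chance that X falls in this range.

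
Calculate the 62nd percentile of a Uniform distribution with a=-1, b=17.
10.1600

We have X ~ Uniform(a=-1, b=17).

We want to find x such that P(X ≤ x) = 0.62.

This is the 62nd percentile, which means 62% of values fall below this point.

Using the inverse CDF (quantile function):
x = F⁻¹(0.62) = 10.1600

Verification: P(X ≤ 10.1600) = 0.62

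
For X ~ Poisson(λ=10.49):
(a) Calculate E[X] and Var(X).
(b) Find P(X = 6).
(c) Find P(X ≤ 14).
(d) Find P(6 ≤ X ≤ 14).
(a) E[X] = 10.4900, Var(X) = 10.4900
(b) P(X = 6) = 0.051472
(c) P(X ≤ 14) = 0.888512
(d) P(6 ≤ X ≤ 14) = 0.837838

We have X ~ Poisson(λ=10.49).

(a) Moments:
E[X] = 10.4900
Var(X) = 10.4900
σ = √Var(X) = 3.2388

(b) Point probability using PMF:
P(X = 6) = 0.051472

(c) Cumulative probability using CDF:
P(X ≤ 14) = F(14) = 0.888512

(d) Range probability:
P(6 ≤ X ≤ 14) = P(X ≤ 14) - P(X ≤ 5)
                   = F(14) - F(5)
                   = 0.888512 - 0.050674
                   = 0.837838

This means approximately 83.8% of outcomes fall in the interval [6, 14].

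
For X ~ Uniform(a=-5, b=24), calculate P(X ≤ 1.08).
0.209655

We have X ~ Uniform(a=-5, b=24).

The CDF gives us P(X ≤ k).

Using the CDF:
P(X ≤ 1.08) = 0.209655

This means there's approximately a 21.0% chance that X is at most 1.08.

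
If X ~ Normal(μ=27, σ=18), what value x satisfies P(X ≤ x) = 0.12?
5.8502

We have X ~ Normal(μ=27, σ=18).

We want to find x such that P(X ≤ x) = 0.12.

This is the 12th percentile, which means 12% of values fall below this point.

Using the inverse CDF (quantile function):
x = F⁻¹(0.12) = 5.8502

Verification: P(X ≤ 5.8502) = 0.12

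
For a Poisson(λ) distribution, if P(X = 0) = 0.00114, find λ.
λ = 6.7767

For a Poisson(λ) distribution, the PMF at 0 is:
P(X = 0) = λ^0 e^(-λ) / 0! = e^(-λ)

Given P(X = 0) = 0.00114:
e^(-λ) = 0.00114
-λ = ln(0.00114)
λ = -ln(0.00114) = 6.7767

Verification: e^(-6.7767) = 0.00114 ✓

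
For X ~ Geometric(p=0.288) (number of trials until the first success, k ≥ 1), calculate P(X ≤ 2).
0.493056

We have X ~ Geometric(p=0.288) (number of trials until the first success, k ≥ 1).

The CDF gives us P(X ≤ k).

Using the CDF:
P(X ≤ 2) = 0.493056

This means there's approximately a 49.3% chance that X is at most 2.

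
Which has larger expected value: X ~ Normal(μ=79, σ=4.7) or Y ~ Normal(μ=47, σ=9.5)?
X has larger mean (79.0000 > 47.0000)

Compute the expected value for each distribution:

X ~ Normal(μ=79, σ=4.7):
E[X] = 79.0000

Y ~ Normal(μ=47, σ=9.5):
E[Y] = 47.0000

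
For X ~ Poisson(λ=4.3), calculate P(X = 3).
0.179799

We have X ~ Poisson(λ=4.3).

For a Poisson distribution, the PMF gives us the probability of each outcome.

Using the PMF formula:
P(X = 3) = 0.179799

Rounded to 4 decimal places: 0.1798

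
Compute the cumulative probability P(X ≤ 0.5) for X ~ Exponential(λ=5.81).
0.945251

We have X ~ Exponential(λ=5.81).

The CDF gives us P(X ≤ k).

Using the CDF:
P(X ≤ 0.5) = 0.945251

This means there's approximately a 94.5% chance that X is at most 0.5.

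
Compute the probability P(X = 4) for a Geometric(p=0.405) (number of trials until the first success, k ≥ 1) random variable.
0.085311

We have X ~ Geometric(p=0.405) (number of trials until the first success, k ≥ 1).

For a Geometric distribution, the PMF gives us the probability of each outcome.

Using the PMF formula:
P(X = 4) = 0.085311

Rounded to 4 decimal places: 0.0853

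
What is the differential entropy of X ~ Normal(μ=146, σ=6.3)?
3.2595 nats

We have X ~ Normal(μ=146, σ=6.3).

The differential entropy measures the uncertainty or information content of the distribution.

For a Normal distribution with μ=146, σ=6.3:
h(X) = 3.2595 nats

(In bits, this would be 4.7024 bits.)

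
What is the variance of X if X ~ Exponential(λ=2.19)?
0.2085

We have X ~ Exponential(λ=2.19).

For an Exponential distribution with λ=2.19:
Var(X) = 0.2085

The variance measures the spread of the distribution around the mean.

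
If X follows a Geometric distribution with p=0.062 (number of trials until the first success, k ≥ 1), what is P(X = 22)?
0.016168

We have X ~ Geometric(p=0.062) (number of trials until the first success, k ≥ 1).

For a Geometric distribution, the PMF gives us the probability of each outcome.

Using the PMF formula:
P(X = 22) = 0.016168

Rounded to 4 decimal places: 0.0162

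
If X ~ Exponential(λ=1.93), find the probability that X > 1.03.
0.136983

We have X ~ Exponential(λ=1.93).

P(X > 1.03) = 1 - P(X ≤ 1.03)
                = 1 - F(1.03)
                = 1 - 0.863017
                = 0.136983

So there's approximately a 13.7% chance that X exceeds 1.03.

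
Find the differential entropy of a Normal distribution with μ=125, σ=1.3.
1.6813 nats

We have X ~ Normal(μ=125, σ=1.3).

The differential entropy measures the uncertainty or information content of the distribution.

For a Normal distribution with μ=125, σ=1.3:
h(X) = 1.6813 nats

(In bits, this would be 2.4256 bits.)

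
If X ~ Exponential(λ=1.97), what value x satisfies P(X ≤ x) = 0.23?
0.1327

We have X ~ Exponential(λ=1.97).

We want to find x such that P(X ≤ x) = 0.23.

This is the 23rd percentile, which means 23% of values fall below this point.

Using the inverse CDF (quantile function):
x = F⁻¹(0.23) = 0.1327

Verification: P(X ≤ 0.1327) = 0.23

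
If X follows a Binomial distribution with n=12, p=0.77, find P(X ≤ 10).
0.800853

We have X ~ Binomial(n=12, p=0.77).

The CDF gives us P(X ≤ k).

Using the CDF:
P(X ≤ 10) = 0.800853

This means there's approximately a 80.1% chance that X is at most 10.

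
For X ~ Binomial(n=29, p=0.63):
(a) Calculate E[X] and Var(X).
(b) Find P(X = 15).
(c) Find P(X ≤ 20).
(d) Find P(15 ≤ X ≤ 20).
(a) E[X] = 18.2700, Var(X) = 6.7599
(b) P(X = 15) = 0.068322
(c) P(X ≤ 20) = 0.803017
(d) P(15 ≤ X ≤ 20) = 0.727675

We have X ~ Binomial(n=29, p=0.63).

(a) Moments:
E[X] = 18.2700
Var(X) = 6.7599
σ = √Var(X) = 2.6000

(b) Point probability using PMF:
P(X = 15) = 0.068322

(c) Cumulative probability using CDF:
P(X ≤ 20) = F(20) = 0.803017

(d) Range probability:
P(15 ≤ X ≤ 20) = P(X ≤ 20) - P(X ≤ 14)
                   = F(20) - F(14)
                   = 0.803017 - 0.075342
                   = 0.727675

This means approximately 72.8% of outcomes fall in the interval [15, 20].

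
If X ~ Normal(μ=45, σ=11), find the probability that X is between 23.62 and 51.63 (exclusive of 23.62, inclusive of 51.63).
0.700685

We have X ~ Normal(μ=45, σ=11).

To find P(23.62 < X ≤ 51.63), we use:
P(23.62 < X ≤ 51.63) = P(X ≤ 51.63) - P(X ≤ 23.62)
                 = F(51.63) - F(23.62)
                 = 0.726655 - 0.025970
                 = 0.700685

So there's approximately a 70.1% chance that X falls in this range.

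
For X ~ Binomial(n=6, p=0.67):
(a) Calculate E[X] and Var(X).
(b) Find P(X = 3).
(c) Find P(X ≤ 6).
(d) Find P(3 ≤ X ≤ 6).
(a) E[X] = 4.0200, Var(X) = 1.3266
(b) P(X = 3) = 0.216170
(c) P(X ≤ 6) = 1.000000
(d) P(3 ≤ X ≤ 6) = 0.903122

We have X ~ Binomial(n=6, p=0.67).

(a) Moments:
E[X] = 4.0200
Var(X) = 1.3266
σ = √Var(X) = 1.1518

(b) Point probability using PMF:
P(X = 3) = 0.216170

(c) Cumulative probability using CDF:
P(X ≤ 6) = F(6) = 1.000000

(d) Range probability:
P(3 ≤ X ≤ 6) = P(X ≤ 6) - P(X ≤ 2)
                   = F(6) - F(2)
                   = 1.000000 - 0.096878
                   = 0.903122

This means approximately 90.3% of outcomes fall in the interval [3, 6].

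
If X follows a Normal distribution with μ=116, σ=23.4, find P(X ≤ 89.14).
0.125513

We have X ~ Normal(μ=116, σ=23.4).

The CDF gives us P(X ≤ k).

Using the CDF:
P(X ≤ 89.14) = 0.125513

This means there's approximately a 12.6% chance that X is at most 89.14.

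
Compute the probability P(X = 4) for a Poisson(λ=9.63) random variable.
0.023553

We have X ~ Poisson(λ=9.63).

For a Poisson distribution, the PMF gives us the probability of each outcome.

Using the PMF formula:
P(X = 4) = 0.023553

Rounded to 4 decimal places: 0.0236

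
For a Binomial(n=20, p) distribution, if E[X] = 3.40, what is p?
p = 0.17

For a Binomial(n, p) distribution:
E[X] = n × p

Given n = 20 and E[X] = 3.40:
3.40 = 20 × p
p = 3.40 / 20 = 0.17

Verification: Binomial(20, 0.17) has E[X] = 3.40 ✓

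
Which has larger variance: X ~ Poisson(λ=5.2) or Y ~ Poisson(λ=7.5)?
Y has larger variance (7.5000 > 5.2000)

Compute the variance for each distribution:

X ~ Poisson(λ=5.2):
Var(X) = 5.2000

Y ~ Poisson(λ=7.5):
Var(Y) = 7.5000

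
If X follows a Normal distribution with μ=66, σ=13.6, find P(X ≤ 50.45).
0.126440

We have X ~ Normal(μ=66, σ=13.6).

The CDF gives us P(X ≤ k).

Using the CDF:
P(X ≤ 50.45) = 0.126440

This means there's approximately a 12.6% chance that X is at most 50.45.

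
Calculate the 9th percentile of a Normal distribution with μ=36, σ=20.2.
8.9167

We have X ~ Normal(μ=36, σ=20.2).

We want to find x such that P(X ≤ x) = 0.09.

This is the 9th percentile, which means 9% of values fall below this point.

Using the inverse CDF (quantile function):
x = F⁻¹(0.09) = 8.9167

Verification: P(X ≤ 8.9167) = 0.09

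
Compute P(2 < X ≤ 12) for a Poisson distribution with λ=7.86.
0.927368

We have X ~ Poisson(λ=7.86).

To find P(2 < X ≤ 12), we use:
P(2 < X ≤ 12) = P(X ≤ 12) - P(X ≤ 2)
                 = F(12) - F(2)
                 = 0.942706 - 0.015338
                 = 0.927368

So there's approximately a 92.7% chance that X falls in this range.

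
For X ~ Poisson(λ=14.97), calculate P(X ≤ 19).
0.876885

We have X ~ Poisson(λ=14.97).

The CDF gives us P(X ≤ k).

Using the CDF:
P(X ≤ 19) = 0.876885

This means there's approximately a 87.7% chance that X is at most 19.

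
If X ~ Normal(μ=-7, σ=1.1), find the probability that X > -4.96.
0.031831

We have X ~ Normal(μ=-7, σ=1.1).

P(X > -4.96) = 1 - P(X ≤ -4.96)
                = 1 - F(-4.96)
                = 1 - 0.968169
                = 0.031831

So there's approximately a 3.2% chance that X exceeds -4.96.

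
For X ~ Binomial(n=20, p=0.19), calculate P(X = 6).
0.095432

We have X ~ Binomial(n=20, p=0.19).

For a Binomial distribution, the PMF gives us the probability of each outcome.

Using the PMF formula:
P(X = 6) = 0.095432

Rounded to 4 decimal places: 0.0954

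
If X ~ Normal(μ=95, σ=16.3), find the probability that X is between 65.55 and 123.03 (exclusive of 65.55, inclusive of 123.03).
0.921850

We have X ~ Normal(μ=95, σ=16.3).

To find P(65.55 < X ≤ 123.03), we use:
P(65.55 < X ≤ 123.03) = P(X ≤ 123.03) - P(X ≤ 65.55)
                 = F(123.03) - F(65.55)
                 = 0.957250 - 0.035401
                 = 0.921850

So there's approximately a 92.2% chance that X falls in this range.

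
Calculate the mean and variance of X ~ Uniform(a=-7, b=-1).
E[X] = -4.0000, Var(X) = 3.0000

We have X ~ Uniform(a=-7, b=-1).

For a Uniform distribution with a=-7, b=-1:

Expected value:
E[X] = -4.0000

Variance:
Var(X) = 3.0000

Standard deviation:
σ = √Var(X) = 1.7321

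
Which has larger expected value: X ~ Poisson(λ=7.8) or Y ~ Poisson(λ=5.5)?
X has larger mean (7.8000 > 5.5000)

Compute the expected value for each distribution:

X ~ Poisson(λ=7.8):
E[X] = 7.8000

Y ~ Poisson(λ=5.5):
E[Y] = 5.5000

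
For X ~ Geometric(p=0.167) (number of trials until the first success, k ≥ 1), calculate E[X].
5.9880

We have X ~ Geometric(p=0.167) (number of trials until the first success, k ≥ 1).

For a Geometric distribution with p=0.167 (number of trials until the first success, k ≥ 1):
E[X] = 5.9880

This is the expected (average) value of X.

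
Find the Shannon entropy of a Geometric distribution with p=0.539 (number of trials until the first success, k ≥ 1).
1.2803 nats

We have X ~ Geometric(p=0.539) (number of trials until the first success, k ≥ 1).

The Shannon entropy measures the uncertainty or information content of the distribution.

For a Geometric distribution with p=0.539 (number of trials until the first success, k ≥ 1):
H(X) = 1.2803 nats

(In bits, this would be 1.8471 bits.)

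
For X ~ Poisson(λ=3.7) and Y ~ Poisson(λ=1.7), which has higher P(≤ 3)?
Y has higher probability (P(Y ≤ 3) = 0.9068 > P(X ≤ 3) = 0.4942)

Compute P(≤ 3) for each distribution:

X ~ Poisson(λ=3.7):
P(X ≤ 3) = 0.4942

Y ~ Poisson(λ=1.7):
P(Y ≤ 3) = 0.9068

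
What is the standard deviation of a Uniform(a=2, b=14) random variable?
3.4641

We have X ~ Uniform(a=2, b=14).

For a Uniform distribution with a=2, b=14:
σ = √Var(X) = 3.4641

The standard deviation is the square root of the variance.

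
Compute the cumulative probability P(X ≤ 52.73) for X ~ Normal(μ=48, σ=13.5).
0.636970

We have X ~ Normal(μ=48, σ=13.5).

The CDF gives us P(X ≤ k).

Using the CDF:
P(X ≤ 52.73) = 0.636970

This means there's approximately a 63.7% chance that X is at most 52.73.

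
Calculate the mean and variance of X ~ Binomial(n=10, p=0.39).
E[X] = 3.9000, Var(X) = 2.3790

We have X ~ Binomial(n=10, p=0.39).

For a Binomial distribution with n=10, p=0.39:

Expected value:
E[X] = 3.9000

Variance:
Var(X) = 2.3790

Standard deviation:
σ = √Var(X) = 1.5424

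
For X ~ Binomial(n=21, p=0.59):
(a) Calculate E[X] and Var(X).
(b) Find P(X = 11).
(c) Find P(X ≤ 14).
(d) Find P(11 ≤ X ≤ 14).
(a) E[X] = 12.3900, Var(X) = 5.0799
(b) P(X = 11) = 0.142770
(c) P(X ≤ 14) = 0.824790
(d) P(11 ≤ X ≤ 14) = 0.624798

We have X ~ Binomial(n=21, p=0.59).

(a) Moments:
E[X] = 12.3900
Var(X) = 5.0799
σ = √Var(X) = 2.2539

(b) Point probability using PMF:
P(X = 11) = 0.142770

(c) Cumulative probability using CDF:
P(X ≤ 14) = F(14) = 0.824790

(d) Range probability:
P(11 ≤ X ≤ 14) = P(X ≤ 14) - P(X ≤ 10)
                   = F(14) - F(10)
                   = 0.824790 - 0.199993
                   = 0.624798

This means approximately 62.5% of outcomes fall in the interval [11, 14].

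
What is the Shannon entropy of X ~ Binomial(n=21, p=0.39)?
2.2221 nats

We have X ~ Binomial(n=21, p=0.39).

The Shannon entropy measures the uncertainty or information content of the distribution.

For a Binomial distribution with n=21, p=0.39:
H(X) = 2.2221 nats

(In bits, this would be 3.2059 bits.)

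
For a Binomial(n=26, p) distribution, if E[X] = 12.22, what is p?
p = 0.47

For a Binomial(n, p) distribution:
E[X] = n × p

Given n = 26 and E[X] = 12.22:
12.22 = 26 × p
p = 12.22 / 26 = 0.47

Verification: Binomial(26, 0.47) has E[X] = 12.22 ✓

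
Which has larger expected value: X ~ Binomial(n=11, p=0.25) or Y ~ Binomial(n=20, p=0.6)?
Y has larger mean (12.0000 > 2.7500)

Compute the expected value for each distribution:

X ~ Binomial(n=11, p=0.25):
E[X] = 2.7500

Y ~ Binomial(n=20, p=0.6):
E[Y] = 12.0000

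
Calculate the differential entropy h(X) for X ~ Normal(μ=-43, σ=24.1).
4.6012 nats

We have X ~ Normal(μ=-43, σ=24.1).

The differential entropy measures the uncertainty or information content of the distribution.

For a Normal distribution with μ=-43, σ=24.1:
h(X) = 4.6012 nats

(In bits, this would be 6.6381 bits.)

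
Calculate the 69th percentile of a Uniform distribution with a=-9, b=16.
8.2500

We have X ~ Uniform(a=-9, b=16).

We want to find x such that P(X ≤ x) = 0.69.

This is the 69th percentile, which means 69% of values fall below this point.

Using the inverse CDF (quantile function):
x = F⁻¹(0.69) = 8.2500

Verification: P(X ≤ 8.2500) = 0.69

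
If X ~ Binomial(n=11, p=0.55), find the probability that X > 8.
0.065224

We have X ~ Binomial(n=11, p=0.55).

P(X > 8) = 1 - P(X ≤ 8)
                = 1 - F(8)
                = 1 - 0.934776
                = 0.065224

So there's approximately a 6.5% chance that X exceeds 8.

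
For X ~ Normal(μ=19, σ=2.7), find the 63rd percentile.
19.8960

We have X ~ Normal(μ=19, σ=2.7).

We want to find x such that P(X ≤ x) = 0.63.

This is the 63rd percentile, which means 63% of values fall below this point.

Using the inverse CDF (quantile function):
x = F⁻¹(0.63) = 19.8960

Verification: P(X ≤ 19.8960) = 0.63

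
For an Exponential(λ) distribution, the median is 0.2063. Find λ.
λ = 3.3599

For X ~ Exponential(λ), the CDF is F(x) = 1 - e^(-λx).
The median m satisfies F(m) = 0.5:
1 - e^(-λm) = 0.5
e^(-λm) = 0.5
λm = ln(2)
m = ln(2) / λ

Given m = 0.2063:
λ = ln(2) / 0.2063 = 0.693147 / 0.2063 = 3.3599

Verification: ln(2) / 3.3599 = 0.2063 ✓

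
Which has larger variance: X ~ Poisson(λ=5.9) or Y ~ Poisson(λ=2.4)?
X has larger variance (5.9000 > 2.4000)

Compute the variance for each distribution:

X ~ Poisson(λ=5.9):
Var(X) = 5.9000

Y ~ Poisson(λ=2.4):
Var(Y) = 2.4000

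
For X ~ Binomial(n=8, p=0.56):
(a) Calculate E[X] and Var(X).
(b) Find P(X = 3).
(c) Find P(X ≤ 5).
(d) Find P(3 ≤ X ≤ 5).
(a) E[X] = 4.4800, Var(X) = 1.9712
(b) P(X = 3) = 0.162187
(c) P(X ≤ 5) = 0.762352
(d) P(3 ≤ X ≤ 5) = 0.682927

We have X ~ Binomial(n=8, p=0.56).

(a) Moments:
E[X] = 4.4800
Var(X) = 1.9712
σ = √Var(X) = 1.4040

(b) Point probability using PMF:
P(X = 3) = 0.162187

(c) Cumulative probability using CDF:
P(X ≤ 5) = F(5) = 0.762352

(d) Range probability:
P(3 ≤ X ≤ 5) = P(X ≤ 5) - P(X ≤ 2)
                   = F(5) - F(2)
                   = 0.762352 - 0.079425
                   = 0.682927

This means approximately 68.3% of outcomes fall in the interval [3, 5].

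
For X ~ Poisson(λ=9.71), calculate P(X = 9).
0.128295

We have X ~ Poisson(λ=9.71).

For a Poisson distribution, the PMF gives us the probability of each outcome.

Using the PMF formula:
P(X = 9) = 0.128295

Rounded to 4 decimal places: 0.1283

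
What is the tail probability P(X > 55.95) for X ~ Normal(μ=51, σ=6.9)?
0.236566

We have X ~ Normal(μ=51, σ=6.9).

P(X > 55.95) = 1 - P(X ≤ 55.95)
                = 1 - F(55.95)
                = 1 - 0.763434
                = 0.236566

So there's approximately a 23.7% chance that X exceeds 55.95.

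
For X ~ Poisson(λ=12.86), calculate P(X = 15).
0.086514

We have X ~ Poisson(λ=12.86).

For a Poisson distribution, the PMF gives us the probability of each outcome.

Using the PMF formula:
P(X = 15) = 0.086514

Rounded to 4 decimal places: 0.0865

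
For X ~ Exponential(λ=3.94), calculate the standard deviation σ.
0.2538

We have X ~ Exponential(λ=3.94).

For an Exponential distribution with λ=3.94:
σ = √Var(X) = 0.2538

The standard deviation is the square root of the variance.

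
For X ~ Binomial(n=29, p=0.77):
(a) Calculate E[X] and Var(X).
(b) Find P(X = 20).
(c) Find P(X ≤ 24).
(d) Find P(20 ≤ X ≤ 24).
(a) E[X] = 22.3300, Var(X) = 5.1359
(b) P(X = 20) = 0.096831
(c) P(X ≤ 24) = 0.830247
(d) P(20 ≤ X ≤ 24) = 0.721464

We have X ~ Binomial(n=29, p=0.77).

(a) Moments:
E[X] = 22.3300
Var(X) = 5.1359
σ = √Var(X) = 2.2663

(b) Point probability using PMF:
P(X = 20) = 0.096831

(c) Cumulative probability using CDF:
P(X ≤ 24) = F(24) = 0.830247

(d) Range probability:
P(20 ≤ X ≤ 24) = P(X ≤ 24) - P(X ≤ 19)
                   = F(24) - F(19)
                   = 0.830247 - 0.108783
                   = 0.721464

This means approximately 72.1% of outcomes fall in the interval [20, 24].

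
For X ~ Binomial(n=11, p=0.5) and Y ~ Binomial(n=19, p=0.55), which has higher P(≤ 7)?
X has higher probability (P(X ≤ 7) = 0.8867 > P(Y ≤ 7) = 0.0871)

Compute P(≤ 7) for each distribution:

X ~ Binomial(n=11, p=0.5):
P(X ≤ 7) = 0.8867

Y ~ Binomial(n=19, p=0.55):
P(Y ≤ 7) = 0.0871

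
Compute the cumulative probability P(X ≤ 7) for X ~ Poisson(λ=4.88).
0.878857

We have X ~ Poisson(λ=4.88).

The CDF gives us P(X ≤ k).

Using the CDF:
P(X ≤ 7) = 0.878857

This means there's approximately a 87.9% chance that X is at most 7.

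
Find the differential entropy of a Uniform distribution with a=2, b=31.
3.3673 nats

We have X ~ Uniform(a=2, b=31).

The differential entropy measures the uncertainty or information content of the distribution.

For a Uniform distribution with a=2, b=31:
h(X) = 3.3673 nats

(In bits, this would be 4.8580 bits.)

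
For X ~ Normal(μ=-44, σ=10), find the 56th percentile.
-42.4903

We have X ~ Normal(μ=-44, σ=10).

We want to find x such that P(X ≤ x) = 0.56.

This is the 56th percentile, which means 56% of values fall below this point.

Using the inverse CDF (quantile function):
x = F⁻¹(0.56) = -42.4903

Verification: P(X ≤ -42.4903) = 0.56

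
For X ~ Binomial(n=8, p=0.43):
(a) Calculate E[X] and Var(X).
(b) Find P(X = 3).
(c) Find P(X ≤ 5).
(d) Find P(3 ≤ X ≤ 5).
(a) E[X] = 3.4400, Var(X) = 1.9608
(b) P(X = 3) = 0.267897
(c) P(X ≤ 5) = 0.928930
(d) P(3 ≤ X ≤ 5) = 0.672979

We have X ~ Binomial(n=8, p=0.43).

(a) Moments:
E[X] = 3.4400
Var(X) = 1.9608
σ = √Var(X) = 1.4003

(b) Point probability using PMF:
P(X = 3) = 0.267897

(c) Cumulative probability using CDF:
P(X ≤ 5) = F(5) = 0.928930

(d) Range probability:
P(3 ≤ X ≤ 5) = P(X ≤ 5) - P(X ≤ 2)
                   = F(5) - F(2)
                   = 0.928930 - 0.255951
                   = 0.672979

This means approximately 67.3% of outcomes fall in the interval [3, 5].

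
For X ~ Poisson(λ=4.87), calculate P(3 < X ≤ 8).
0.656312

We have X ~ Poisson(λ=4.87).

To find P(3 < X ≤ 8), we use:
P(3 < X ≤ 8) = P(X ≤ 8) - P(X ≤ 3)
                 = F(8) - F(3)
                 = 0.940063 - 0.283751
                 = 0.656312

So there's approximately a 65.6% chance that X falls in this range.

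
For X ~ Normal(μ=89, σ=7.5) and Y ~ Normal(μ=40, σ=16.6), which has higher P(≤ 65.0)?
Y has higher probability (P(Y ≤ 65.0) = 0.9340 > P(X ≤ 65.0) = 0.0007)

Compute P(≤ 65.0) for each distribution:

X ~ Normal(μ=89, σ=7.5):
P(X ≤ 65.0) = 0.0007

Y ~ Normal(μ=40, σ=16.6):
P(Y ≤ 65.0) = 0.9340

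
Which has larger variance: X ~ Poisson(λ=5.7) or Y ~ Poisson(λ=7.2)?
Y has larger variance (7.2000 > 5.7000)

Compute the variance for each distribution:

X ~ Poisson(λ=5.7):
Var(X) = 5.7000

Y ~ Poisson(λ=7.2):
Var(Y) = 7.2000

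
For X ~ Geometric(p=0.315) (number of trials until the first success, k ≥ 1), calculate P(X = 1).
0.315000

We have X ~ Geometric(p=0.315) (number of trials until the first success, k ≥ 1).

For a Geometric distribution, the PMF gives us the probability of each outcome.

Using the PMF formula:
P(X = 1) = 0.315000

Rounded to 4 decimal places: 0.3150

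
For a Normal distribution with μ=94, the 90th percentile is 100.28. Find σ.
σ = 4.9003

For X ~ Normal(μ, σ), the p-th percentile satisfies x = μ + z_p × σ,
where z_p = Φ⁻¹(p) is the standard normal quantile.

Step 1: z_{0.9} = Φ⁻¹(0.9) = 1.2816

Step 2: Solve for σ:
100.28 = 94 + 1.2816 × σ
σ = (100.28 - 94) / 1.2816
σ = 6.28 / 1.2816
σ = 4.9003

Verification: μ + z × σ = 94 + 1.2816 × 4.9003 = 100.28 ✓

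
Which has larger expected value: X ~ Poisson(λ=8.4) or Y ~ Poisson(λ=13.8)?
Y has larger mean (13.8000 > 8.4000)

Compute the expected value for each distribution:

X ~ Poisson(λ=8.4):
E[X] = 8.4000

Y ~ Poisson(λ=13.8):
E[Y] = 13.8000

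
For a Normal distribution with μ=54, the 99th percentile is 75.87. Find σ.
σ = 9.4010

For X ~ Normal(μ, σ), the p-th percentile satisfies x = μ + z_p × σ,
where z_p = Φ⁻¹(p) is the standard normal quantile.

Step 1: z_{0.99} = Φ⁻¹(0.99) = 2.3263

Step 2: Solve for σ:
75.87 = 54 + 2.3263 × σ
σ = (75.87 - 54) / 2.3263
σ = 21.87 / 2.3263
σ = 9.4010

Verification: μ + z × σ = 54 + 2.3263 × 9.4010 = 75.87 ✓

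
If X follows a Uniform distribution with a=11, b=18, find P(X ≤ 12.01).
0.144286

We have X ~ Uniform(a=11, b=18).

The CDF gives us P(X ≤ k).

Using the CDF:
P(X ≤ 12.01) = 0.144286

This means there's approximately a 14.4% chance that X is at most 12.01.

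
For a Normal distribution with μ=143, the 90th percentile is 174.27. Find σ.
σ = 24.4001

For X ~ Normal(μ, σ), the p-th percentile satisfies x = μ + z_p × σ,
where z_p = Φ⁻¹(p) is the standard normal quantile.

Step 1: z_{0.9} = Φ⁻¹(0.9) = 1.2816

Step 2: Solve for σ:
174.27 = 143 + 1.2816 × σ
σ = (174.27 - 143) / 1.2816
σ = 31.27 / 1.2816
σ = 24.4001

Verification: μ + z × σ = 143 + 1.2816 × 24.4001 = 174.27 ✓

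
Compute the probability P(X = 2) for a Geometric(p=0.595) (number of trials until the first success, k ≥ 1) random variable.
0.240975

We have X ~ Geometric(p=0.595) (number of trials until the first success, k ≥ 1).

For a Geometric distribution, the PMF gives us the probability of each outcome.

Using the PMF formula:
P(X = 2) = 0.240975

Rounded to 4 decimal places: 0.2410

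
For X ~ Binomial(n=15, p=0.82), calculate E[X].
12.3000

We have X ~ Binomial(n=15, p=0.82).

For a Binomial distribution with n=15, p=0.82:
E[X] = 12.3000

This is the expected (average) value of X.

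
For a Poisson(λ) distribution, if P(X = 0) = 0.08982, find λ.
λ = 2.4099

For a Poisson(λ) distribution, the PMF at 0 is:
P(X = 0) = λ^0 e^(-λ) / 0! = e^(-λ)

Given P(X = 0) = 0.08982:
e^(-λ) = 0.08982
-λ = ln(0.08982)
λ = -ln(0.08982) = 2.4099

Verification: e^(-2.4099) = 0.08982 ✓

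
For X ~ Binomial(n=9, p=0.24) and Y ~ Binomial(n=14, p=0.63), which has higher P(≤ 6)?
X has higher probability (P(X ≤ 6) = 0.9990 > P(Y ≤ 6) = 0.1012)

Compute P(≤ 6) for each distribution:

X ~ Binomial(n=9, p=0.24):
P(X ≤ 6) = 0.9990

Y ~ Binomial(n=14, p=0.63):
P(Y ≤ 6) = 0.1012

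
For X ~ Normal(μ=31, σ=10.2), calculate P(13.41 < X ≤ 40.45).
0.780591

We have X ~ Normal(μ=31, σ=10.2).

To find P(13.41 < X ≤ 40.45), we use:
P(13.41 < X ≤ 40.45) = P(X ≤ 40.45) - P(X ≤ 13.41)
                 = F(40.45) - F(13.41)
                 = 0.822899 - 0.042308
                 = 0.780591

So there's approximately a 78.1% chance that X falls in this range.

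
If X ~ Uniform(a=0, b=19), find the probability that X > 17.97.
0.054211

We have X ~ Uniform(a=0, b=19).

P(X > 17.97) = 1 - P(X ≤ 17.97)
                = 1 - F(17.97)
                = 1 - 0.945789
                = 0.054211

So there's approximately a 5.4% chance that X exceeds 17.97.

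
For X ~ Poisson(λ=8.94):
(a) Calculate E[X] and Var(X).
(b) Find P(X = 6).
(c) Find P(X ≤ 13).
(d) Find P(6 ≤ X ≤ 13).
(a) E[X] = 8.9400, Var(X) = 8.9400
(b) P(X = 6) = 0.092918
(c) P(X ≤ 13) = 0.929132
(d) P(6 ≤ X ≤ 13) = 0.809749

We have X ~ Poisson(λ=8.94).

(a) Moments:
E[X] = 8.9400
Var(X) = 8.9400
σ = √Var(X) = 2.9900

(b) Point probability using PMF:
P(X = 6) = 0.092918

(c) Cumulative probability using CDF:
P(X ≤ 13) = F(13) = 0.929132

(d) Range probability:
P(6 ≤ X ≤ 13) = P(X ≤ 13) - P(X ≤ 5)
                   = F(13) - F(5)
                   = 0.929132 - 0.119383
                   = 0.809749

This means approximately 81.0% of outcomes fall in the interval [6, 13].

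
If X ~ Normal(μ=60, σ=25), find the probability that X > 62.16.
0.465574

We have X ~ Normal(μ=60, σ=25).

P(X > 62.16) = 1 - P(X ≤ 62.16)
                = 1 - F(62.16)
                = 1 - 0.534426
                = 0.465574

So there's approximately a 46.6% chance that X exceeds 62.16.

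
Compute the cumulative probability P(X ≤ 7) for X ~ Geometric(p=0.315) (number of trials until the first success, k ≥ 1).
0.929232

We have X ~ Geometric(p=0.315) (number of trials until the first success, k ≥ 1).

The CDF gives us P(X ≤ k).

Using the CDF:
P(X ≤ 7) = 0.929232

This means there's approximately a 92.9% chance that X is at most 7.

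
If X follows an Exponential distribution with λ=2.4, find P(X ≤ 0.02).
0.046866

We have X ~ Exponential(λ=2.4).

The CDF gives us P(X ≤ k).

Using the CDF:
P(X ≤ 0.02) = 0.046866

This means there's approximately a 4.7% chance that X is at most 0.02.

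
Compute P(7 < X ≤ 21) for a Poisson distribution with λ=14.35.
0.937841

We have X ~ Poisson(λ=14.35).

To find P(7 < X ≤ 21), we use:
P(7 < X ≤ 21) = P(X ≤ 21) - P(X ≤ 7)
                 = F(21) - F(7)
                 = 0.963880 - 0.026039
                 = 0.937841

So there's approximately a 93.8% chance that X falls in this range.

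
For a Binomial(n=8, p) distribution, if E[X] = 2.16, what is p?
p = 0.27

For a Binomial(n, p) distribution:
E[X] = n × p

Given n = 8 and E[X] = 2.16:
2.16 = 8 × p
p = 2.16 / 8 = 0.27

Verification: Binomial(8, 0.27) has E[X] = 2.16 ✓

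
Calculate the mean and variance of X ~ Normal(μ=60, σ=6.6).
E[X] = 60.0000, Var(X) = 43.5600

We have X ~ Normal(μ=60, σ=6.6).

For a Normal distribution with μ=60, σ=6.6:

Expected value:
E[X] = 60.0000

Variance:
Var(X) = 43.5600

Standard deviation:
σ = √Var(X) = 6.6000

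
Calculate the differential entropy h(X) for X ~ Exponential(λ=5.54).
-0.7120 nats

We have X ~ Exponential(λ=5.54).

The differential entropy measures the uncertainty or information content of the distribution.

For an Exponential distribution with λ=5.54:
h(X) = -0.7120 nats

(In bits, this would be -1.0272 bits.)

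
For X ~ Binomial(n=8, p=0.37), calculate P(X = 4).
0.206665

We have X ~ Binomial(n=8, p=0.37).

For a Binomial distribution, the PMF gives us the probability of each outcome.

Using the PMF formula:
P(X = 4) = 0.206665

Rounded to 4 decimal places: 0.2067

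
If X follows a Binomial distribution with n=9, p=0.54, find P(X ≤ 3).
0.181732

We have X ~ Binomial(n=9, p=0.54).

The CDF gives us P(X ≤ k).

Using the CDF:
P(X ≤ 3) = 0.181732

This means there's approximately a 18.2% chance that X is at most 3.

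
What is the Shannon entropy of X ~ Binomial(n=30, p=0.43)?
2.4162 nats

We have X ~ Binomial(n=30, p=0.43).

The Shannon entropy measures the uncertainty or information content of the distribution.

For a Binomial distribution with n=30, p=0.43:
H(X) = 2.4162 nats

(In bits, this would be 3.4858 bits.)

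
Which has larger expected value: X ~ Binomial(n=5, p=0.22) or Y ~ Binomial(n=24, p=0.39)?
Y has larger mean (9.3600 > 1.1000)

Compute the expected value for each distribution:

X ~ Binomial(n=5, p=0.22):
E[X] = 1.1000

Y ~ Binomial(n=24, p=0.39):
E[Y] = 9.3600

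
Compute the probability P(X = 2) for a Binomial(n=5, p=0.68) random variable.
0.151519

We have X ~ Binomial(n=5, p=0.68).

For a Binomial distribution, the PMF gives us the probability of each outcome.

Using the PMF formula:
P(X = 2) = 0.151519

Rounded to 4 decimal places: 0.1515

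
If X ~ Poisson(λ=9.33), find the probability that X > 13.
0.091703

We have X ~ Poisson(λ=9.33).

P(X > 13) = 1 - P(X ≤ 13)
                = 1 - F(13)
                = 1 - 0.908297
                = 0.091703

So there's approximately a 9.2% chance that X exceeds 13.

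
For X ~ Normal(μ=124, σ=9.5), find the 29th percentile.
118.7428

We have X ~ Normal(μ=124, σ=9.5).

We want to find x such that P(X ≤ x) = 0.29.

This is the 29th percentile, which means 29% of values fall below this point.

Using the inverse CDF (quantile function):
x = F⁻¹(0.29) = 118.7428

Verification: P(X ≤ 118.7428) = 0.29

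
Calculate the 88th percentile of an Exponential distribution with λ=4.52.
0.4691

We have X ~ Exponential(λ=4.52).

We want to find x such that P(X ≤ x) = 0.88.

This is the 88th percentile, which means 88% of values fall below this point.

Using the inverse CDF (quantile function):
x = F⁻¹(0.88) = 0.4691

Verification: P(X ≤ 0.4691) = 0.88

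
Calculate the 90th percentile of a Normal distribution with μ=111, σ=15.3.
130.6077

We have X ~ Normal(μ=111, σ=15.3).

We want to find x such that P(X ≤ x) = 0.9.

This is the 90th percentile, which means 90% of values fall below this point.

Using the inverse CDF (quantile function):
x = F⁻¹(0.9) = 130.6077

Verification: P(X ≤ 130.6077) = 0.9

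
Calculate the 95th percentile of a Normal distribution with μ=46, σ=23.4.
84.4896

We have X ~ Normal(μ=46, σ=23.4).

We want to find x such that P(X ≤ x) = 0.95.

This is the 95th percentile, which means 95% of values fall below this point.

Using the inverse CDF (quantile function):
x = F⁻¹(0.95) = 84.4896

Verification: P(X ≤ 84.4896) = 0.95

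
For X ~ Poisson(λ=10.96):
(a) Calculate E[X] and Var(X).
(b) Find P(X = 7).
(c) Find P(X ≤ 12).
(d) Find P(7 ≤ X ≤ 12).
(a) E[X] = 10.9600, Var(X) = 10.9600
(b) P(X = 7) = 0.065520
(c) P(X ≤ 12) = 0.693066
(d) P(7 ≤ X ≤ 12) = 0.612793

We have X ~ Poisson(λ=10.96).

(a) Moments:
E[X] = 10.9600
Var(X) = 10.9600
σ = √Var(X) = 3.3106

(b) Point probability using PMF:
P(X = 7) = 0.065520

(c) Cumulative probability using CDF:
P(X ≤ 12) = F(12) = 0.693066

(d) Range probability:
P(7 ≤ X ≤ 12) = P(X ≤ 12) - P(X ≤ 6)
                   = F(12) - F(6)
                   = 0.693066 - 0.080273
                   = 0.612793

This means approximately 61.3% of outcomes fall in the interval [7, 12].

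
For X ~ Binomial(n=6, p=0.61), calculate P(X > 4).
0.249156

We have X ~ Binomial(n=6, p=0.61).

P(X > 4) = 1 - P(X ≤ 4)
                = 1 - F(4)
                = 1 - 0.750844
                = 0.249156

So there's approximately a 24.9% chance that X exceeds 4.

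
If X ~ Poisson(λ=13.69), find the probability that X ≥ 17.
0.217869

We have X ~ Poisson(λ=13.69).

For discrete distributions, P(X ≥ 17) = 1 - P(X ≤ 16).

P(X ≤ 16) = 0.782131
P(X ≥ 17) = 1 - 0.782131 = 0.217869

So there's approximately a 21.8% chance that X is at least 17.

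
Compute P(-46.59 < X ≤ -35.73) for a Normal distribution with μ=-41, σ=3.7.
0.857405

We have X ~ Normal(μ=-41, σ=3.7).

To find P(-46.59 < X ≤ -35.73), we use:
P(-46.59 < X ≤ -35.73) = P(X ≤ -35.73) - P(X ≤ -46.59)
                 = F(-35.73) - F(-46.59)
                 = 0.922824 - 0.065418
                 = 0.857405

So there's approximately a 85.7% chance that X falls in this range.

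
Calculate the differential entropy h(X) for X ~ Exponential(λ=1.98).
0.3169 nats

We have X ~ Exponential(λ=1.98).

The differential entropy measures the uncertainty or information content of the distribution.

For an Exponential distribution with λ=1.98:
h(X) = 0.3169 nats

(In bits, this would be 0.4572 bits.)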